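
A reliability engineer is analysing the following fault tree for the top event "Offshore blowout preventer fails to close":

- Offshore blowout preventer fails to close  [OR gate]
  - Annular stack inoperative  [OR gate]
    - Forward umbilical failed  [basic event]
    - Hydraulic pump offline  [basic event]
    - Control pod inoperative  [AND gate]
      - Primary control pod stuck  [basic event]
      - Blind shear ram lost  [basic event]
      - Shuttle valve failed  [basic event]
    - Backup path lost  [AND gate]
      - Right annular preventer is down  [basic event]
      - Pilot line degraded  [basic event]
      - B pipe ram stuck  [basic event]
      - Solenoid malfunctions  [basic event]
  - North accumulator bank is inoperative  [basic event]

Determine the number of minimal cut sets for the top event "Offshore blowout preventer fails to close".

5

Control pod inoperative [AND]: one cut set from each child combined → 1 × 1 × 1 = 1 cut set(s).
Backup path lost [AND]: one cut set from each child combined → 1 × 1 × 1 × 1 = 1 cut set(s).
Annular stack inoperative [OR]: union of children's cut sets → 4 cut set(s).
Offshore blowout preventer fails to close [OR]: union of children's cut sets → 5 cut set(s).
Minimal cut sets: {Forward umbilical failed}; {Hydraulic pump offline}; {Blind shear ram lost, Primary control pod stuck, Shuttle valve failed}; {B pipe ram stuck, Pilot line degraded, Right annular preventer is down, Solenoid malfunctions}; {North accumulator bank is inoperative}.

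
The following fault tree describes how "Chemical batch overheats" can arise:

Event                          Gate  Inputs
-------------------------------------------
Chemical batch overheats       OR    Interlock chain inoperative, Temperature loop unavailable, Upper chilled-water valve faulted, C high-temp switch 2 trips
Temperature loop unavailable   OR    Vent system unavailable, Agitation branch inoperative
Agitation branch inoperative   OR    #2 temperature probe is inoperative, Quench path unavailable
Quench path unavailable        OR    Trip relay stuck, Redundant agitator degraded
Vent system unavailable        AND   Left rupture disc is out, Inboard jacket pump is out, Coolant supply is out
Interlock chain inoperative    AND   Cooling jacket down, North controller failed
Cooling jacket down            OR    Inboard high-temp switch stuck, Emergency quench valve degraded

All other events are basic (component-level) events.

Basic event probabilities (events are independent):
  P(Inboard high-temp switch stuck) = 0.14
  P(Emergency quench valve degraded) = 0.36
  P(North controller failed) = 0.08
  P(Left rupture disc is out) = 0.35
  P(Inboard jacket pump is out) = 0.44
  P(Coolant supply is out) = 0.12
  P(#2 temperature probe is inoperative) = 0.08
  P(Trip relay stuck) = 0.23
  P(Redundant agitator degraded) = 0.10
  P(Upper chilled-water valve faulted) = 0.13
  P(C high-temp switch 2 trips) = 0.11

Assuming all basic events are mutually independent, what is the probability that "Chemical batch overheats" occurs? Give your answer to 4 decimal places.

0.5329

P(Cooling jacket down) [OR] = 1 − (1−0.14) × (1−0.36) = 0.449600
P(Interlock chain inoperative) [AND] = 0.449600 × 0.08 = 0.035968
P(Vent system unavailable) [AND] = 0.35 × 0.44 × 0.12 = 0.018480
P(Quench path unavailable) [OR] = 1 − (1−0.23) × (1−0.10) = 0.307000
P(Agitation branch inoperative) [OR] = 1 − (1−0.08) × (1−0.307000) = 0.362440
P(Temperature loop unavailable) [OR] = 1 − (1−0.018480) × (1−0.362440) = 0.374222
P(Chemical batch overheats) [OR] = 1 − (1−0.035968) × (1−0.374222) × (1−0.13) × (1−0.11) = 0.532888
Rounded to 4 decimal places: P(Chemical batch overheats) ≈ 0.5329.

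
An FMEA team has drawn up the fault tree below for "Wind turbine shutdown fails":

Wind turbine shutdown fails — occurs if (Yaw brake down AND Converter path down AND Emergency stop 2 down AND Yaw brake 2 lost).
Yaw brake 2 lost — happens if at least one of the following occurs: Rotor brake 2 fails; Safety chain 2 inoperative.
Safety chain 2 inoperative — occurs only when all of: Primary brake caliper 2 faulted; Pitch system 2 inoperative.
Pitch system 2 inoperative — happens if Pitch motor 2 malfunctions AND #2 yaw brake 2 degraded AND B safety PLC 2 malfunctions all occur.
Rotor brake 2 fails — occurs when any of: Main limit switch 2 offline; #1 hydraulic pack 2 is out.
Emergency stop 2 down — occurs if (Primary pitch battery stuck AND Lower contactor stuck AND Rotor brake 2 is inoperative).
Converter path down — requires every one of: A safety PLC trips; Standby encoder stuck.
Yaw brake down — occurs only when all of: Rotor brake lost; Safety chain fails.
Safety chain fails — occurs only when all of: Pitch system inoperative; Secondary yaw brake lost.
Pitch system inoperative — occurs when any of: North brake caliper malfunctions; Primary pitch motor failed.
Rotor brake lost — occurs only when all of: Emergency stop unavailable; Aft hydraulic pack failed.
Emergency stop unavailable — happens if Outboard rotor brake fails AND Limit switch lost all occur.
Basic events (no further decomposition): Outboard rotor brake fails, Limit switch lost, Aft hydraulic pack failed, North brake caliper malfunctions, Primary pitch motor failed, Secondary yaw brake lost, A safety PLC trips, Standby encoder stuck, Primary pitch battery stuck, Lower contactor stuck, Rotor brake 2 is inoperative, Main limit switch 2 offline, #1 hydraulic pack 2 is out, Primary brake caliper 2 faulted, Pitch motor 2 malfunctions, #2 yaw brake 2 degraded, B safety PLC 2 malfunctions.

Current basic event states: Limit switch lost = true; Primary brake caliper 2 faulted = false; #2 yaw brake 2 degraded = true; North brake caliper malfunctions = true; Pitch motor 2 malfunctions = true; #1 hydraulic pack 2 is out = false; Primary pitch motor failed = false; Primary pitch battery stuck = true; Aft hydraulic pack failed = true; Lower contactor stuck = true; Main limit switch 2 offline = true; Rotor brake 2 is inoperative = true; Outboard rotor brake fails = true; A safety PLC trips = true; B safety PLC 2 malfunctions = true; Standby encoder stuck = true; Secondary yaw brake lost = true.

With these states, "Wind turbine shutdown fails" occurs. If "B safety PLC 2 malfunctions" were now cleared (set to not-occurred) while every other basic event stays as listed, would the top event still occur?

Counterfactual: set "B safety PLC 2 malfunctions" to not occurred.
Emergency stop unavailable [AND]: Outboard rotor brake fails=occurs, Limit switch lost=occurs → all inputs occur → occurs.
Rotor brake lost [AND]: Emergency stop unavailable=occurs, Aft hydraulic pack failed=occurs → all inputs occur → occurs.
Pitch system inoperative [OR]: North brake caliper malfunctions=occurs, Primary pitch motor failed=not → at least one input occurs → occurs.
Safety chain fails [AND]: Pitch system inoperative=occurs, Secondary yaw brake lost=occurs → all inputs occur → occurs.
Yaw brake down [AND]: Rotor brake lost=occurs, Safety chain fails=occurs → all inputs occur → occurs.
Converter path down [AND]: A safety PLC trips=occurs, Standby encoder stuck=occurs → all inputs occur → occurs.
Emergency stop 2 down [AND]: Primary pitch battery stuck=occurs, Lower contactor stuck=occurs, Rotor brake 2 is inoperative=occurs → all inputs occur → occurs.
Rotor brake 2 fails [OR]: Main limit switch 2 offline=occurs, #1 hydraulic pack 2 is out=not → at least one input occurs → occurs.
Pitch system 2 inoperative [AND]: Pitch motor 2 malfunctions=occurs, #2 yaw brake 2 degraded=occurs, B safety PLC 2 malfunctions=not → not all inputs occur → does not occur.
Safety chain 2 inoperative [AND]: Primary brake caliper 2 faulted=not, Pitch system 2 inoperative=not → not all inputs occur → does not occur.
Yaw brake 2 lost [OR]: Rotor brake 2 fails=occurs, Safety chain 2 inoperative=not → at least one input occurs → occurs.
Wind turbine shutdown fails [AND]: Yaw brake down=occurs, Converter path down=occurs, Emergency stop 2 down=occurs, Yaw brake 2 lost=occurs → all inputs occur → occurs.

Yes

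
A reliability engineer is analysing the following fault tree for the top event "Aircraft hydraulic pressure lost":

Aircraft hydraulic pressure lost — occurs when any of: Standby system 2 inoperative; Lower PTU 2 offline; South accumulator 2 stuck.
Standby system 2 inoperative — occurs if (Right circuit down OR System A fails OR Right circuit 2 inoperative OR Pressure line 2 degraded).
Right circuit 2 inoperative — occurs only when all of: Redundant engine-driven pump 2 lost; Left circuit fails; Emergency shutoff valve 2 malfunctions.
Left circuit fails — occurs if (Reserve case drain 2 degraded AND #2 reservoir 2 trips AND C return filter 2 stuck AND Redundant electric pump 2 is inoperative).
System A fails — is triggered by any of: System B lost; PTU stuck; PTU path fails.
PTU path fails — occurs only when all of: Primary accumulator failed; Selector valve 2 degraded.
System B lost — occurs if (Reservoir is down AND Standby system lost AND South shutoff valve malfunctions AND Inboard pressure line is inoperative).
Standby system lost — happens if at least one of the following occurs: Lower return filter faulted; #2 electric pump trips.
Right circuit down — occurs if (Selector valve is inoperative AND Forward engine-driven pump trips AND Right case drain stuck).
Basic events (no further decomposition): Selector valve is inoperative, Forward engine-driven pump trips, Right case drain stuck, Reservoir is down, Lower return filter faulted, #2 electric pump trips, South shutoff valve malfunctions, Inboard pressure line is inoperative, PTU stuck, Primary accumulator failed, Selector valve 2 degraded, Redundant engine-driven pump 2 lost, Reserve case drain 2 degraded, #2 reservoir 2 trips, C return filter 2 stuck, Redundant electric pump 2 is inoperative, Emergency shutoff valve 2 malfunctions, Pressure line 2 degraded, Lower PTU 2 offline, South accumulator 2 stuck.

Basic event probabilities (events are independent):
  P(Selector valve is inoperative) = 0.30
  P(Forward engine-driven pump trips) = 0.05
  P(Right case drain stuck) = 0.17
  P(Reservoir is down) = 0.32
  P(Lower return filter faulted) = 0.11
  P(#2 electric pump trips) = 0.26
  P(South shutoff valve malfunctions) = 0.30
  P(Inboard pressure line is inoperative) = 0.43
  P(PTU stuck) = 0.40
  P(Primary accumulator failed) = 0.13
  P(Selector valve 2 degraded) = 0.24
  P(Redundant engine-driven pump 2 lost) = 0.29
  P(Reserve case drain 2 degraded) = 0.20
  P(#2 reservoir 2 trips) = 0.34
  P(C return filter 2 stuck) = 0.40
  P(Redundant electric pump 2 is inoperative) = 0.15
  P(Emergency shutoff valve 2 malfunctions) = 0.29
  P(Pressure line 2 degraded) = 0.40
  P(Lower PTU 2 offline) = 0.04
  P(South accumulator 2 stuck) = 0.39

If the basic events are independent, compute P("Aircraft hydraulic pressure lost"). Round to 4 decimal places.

0.7992

P(Right circuit down) [AND] = 0.30 × 0.05 × 0.17 = 0.002550
P(Standby system lost) [OR] = 1 − (1−0.11) × (1−0.26) = 0.341400
P(System B lost) [AND] = 0.32 × 0.341400 × 0.30 × 0.43 = 0.014093
P(PTU path fails) [AND] = 0.13 × 0.24 = 0.031200
P(System A fails) [OR] = 1 − (1−0.014093) × (1−0.40) × (1−0.031200) = 0.426912
P(Left circuit fails) [AND] = 0.20 × 0.34 × 0.40 × 0.15 = 0.004080
P(Right circuit 2 inoperative) [AND] = 0.29 × 0.004080 × 0.29 = 0.000343
P(Standby system 2 inoperative) [OR] = 1 − (1−0.002550) × (1−0.426912) × (1−0.000343) × (1−0.40) = 0.657142
P(Aircraft hydraulic pressure lost) [OR] = 1 − (1−0.657142) × (1−0.04) × (1−0.39) = 0.799222
Rounded to 4 decimal places: P(Aircraft hydraulic pressure lost) ≈ 0.7992.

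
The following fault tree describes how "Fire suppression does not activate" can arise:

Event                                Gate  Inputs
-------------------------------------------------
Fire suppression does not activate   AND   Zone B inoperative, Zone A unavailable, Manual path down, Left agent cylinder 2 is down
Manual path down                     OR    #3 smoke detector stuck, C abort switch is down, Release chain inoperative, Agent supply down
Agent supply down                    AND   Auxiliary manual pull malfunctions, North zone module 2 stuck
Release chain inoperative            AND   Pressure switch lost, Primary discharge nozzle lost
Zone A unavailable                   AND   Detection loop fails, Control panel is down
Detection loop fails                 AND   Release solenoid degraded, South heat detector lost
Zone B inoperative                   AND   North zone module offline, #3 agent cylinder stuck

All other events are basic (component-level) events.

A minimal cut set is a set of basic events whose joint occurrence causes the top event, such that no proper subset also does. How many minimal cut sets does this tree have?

4

Zone B inoperative [AND]: one cut set from each child combined → 1 × 1 = 1 cut set(s).
Detection loop fails [AND]: one cut set from each child combined → 1 × 1 = 1 cut set(s).
Zone A unavailable [AND]: one cut set from each child combined → 1 × 1 = 1 cut set(s).
Release chain inoperative [AND]: one cut set from each child combined → 1 × 1 = 1 cut set(s).
Agent supply down [AND]: one cut set from each child combined → 1 × 1 = 1 cut set(s).
Manual path down [OR]: union of children's cut sets → 4 cut set(s).
Fire suppression does not activate [AND]: one cut set from each child combined → 1 × 1 × 4 × 1 = 4 cut set(s).
Minimal cut sets: {#3 agent cylinder stuck, #3 smoke detector stuck, Control panel is down, Left agent cylinder 2 is down, North zone module offline, Release solenoid degraded, South heat detector lost}; {#3 agent cylinder stuck, C abort switch is down, Control panel is down, Left agent cylinder 2 is down, North zone module offline, Release solenoid degraded, South heat detector lost}; {#3 agent cylinder stuck, Control panel is down, Left agent cylinder 2 is down, North zone module offline, Pressure switch lost, Primary discharge nozzle lost, Release solenoid degraded, South heat detector lost}; {#3 agent cylinder stuck, Auxiliary manual pull malfunctions, Control panel is down, Left agent cylinder 2 is down, North zone module 2 stuck, North zone module offline, Release solenoid degraded, South heat detector lost}.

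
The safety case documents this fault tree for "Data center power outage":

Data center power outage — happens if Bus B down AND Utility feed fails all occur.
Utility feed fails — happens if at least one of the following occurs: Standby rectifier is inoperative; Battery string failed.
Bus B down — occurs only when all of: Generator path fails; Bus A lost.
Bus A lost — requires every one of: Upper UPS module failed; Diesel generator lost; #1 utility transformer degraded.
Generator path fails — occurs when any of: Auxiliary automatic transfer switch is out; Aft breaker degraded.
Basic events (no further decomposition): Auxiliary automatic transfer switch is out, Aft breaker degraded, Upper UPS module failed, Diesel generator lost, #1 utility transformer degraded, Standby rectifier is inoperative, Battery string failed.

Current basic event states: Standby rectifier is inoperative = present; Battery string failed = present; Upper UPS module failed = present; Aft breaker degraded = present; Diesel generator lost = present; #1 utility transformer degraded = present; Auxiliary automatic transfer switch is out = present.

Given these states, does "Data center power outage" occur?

Yes

Generator path fails [OR]: Auxiliary automatic transfer switch is out=occurs, Aft breaker degraded=occurs → at least one input occurs → occurs.
Bus A lost [AND]: Upper UPS module failed=occurs, Diesel generator lost=occurs, #1 utility transformer degraded=occurs → all inputs occur → occurs.
Bus B down [AND]: Generator path fails=occurs, Bus A lost=occurs → all inputs occur → occurs.
Utility feed fails [OR]: Standby rectifier is inoperative=occurs, Battery string failed=occurs → at least one input occurs → occurs.
Data center power outage [AND]: Bus B down=occurs, Utility feed fails=occurs → all inputs occur → occurs.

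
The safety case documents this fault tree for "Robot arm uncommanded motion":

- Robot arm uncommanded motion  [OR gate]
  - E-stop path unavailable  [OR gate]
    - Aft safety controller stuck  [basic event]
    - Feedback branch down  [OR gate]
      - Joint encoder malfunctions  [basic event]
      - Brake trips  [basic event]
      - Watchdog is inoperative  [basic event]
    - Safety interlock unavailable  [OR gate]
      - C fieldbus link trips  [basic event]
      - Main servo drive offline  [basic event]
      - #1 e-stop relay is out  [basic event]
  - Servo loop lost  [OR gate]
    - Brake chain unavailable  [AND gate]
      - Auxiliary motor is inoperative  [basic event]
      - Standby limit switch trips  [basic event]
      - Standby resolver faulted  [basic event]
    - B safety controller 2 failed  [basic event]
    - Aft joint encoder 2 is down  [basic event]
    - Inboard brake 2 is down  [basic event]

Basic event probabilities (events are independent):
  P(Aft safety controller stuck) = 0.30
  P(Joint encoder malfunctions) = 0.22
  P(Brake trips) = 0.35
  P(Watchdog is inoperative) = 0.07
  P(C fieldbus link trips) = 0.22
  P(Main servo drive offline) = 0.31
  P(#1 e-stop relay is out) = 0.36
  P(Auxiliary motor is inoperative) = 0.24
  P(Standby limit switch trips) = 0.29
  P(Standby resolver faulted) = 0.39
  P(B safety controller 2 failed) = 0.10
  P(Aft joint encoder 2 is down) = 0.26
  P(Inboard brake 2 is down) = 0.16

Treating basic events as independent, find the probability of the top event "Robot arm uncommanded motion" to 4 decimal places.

0.9381

P(Feedback branch down) [OR] = 1 − (1−0.22) × (1−0.35) × (1−0.07) = 0.528490
P(Safety interlock unavailable) [OR] = 1 − (1−0.22) × (1−0.31) × (1−0.36) = 0.655552
P(E-stop path unavailable) [OR] = 1 − (1−0.30) × (1−0.528490) × (1−0.655552) = 0.886313
P(Brake chain unavailable) [AND] = 0.24 × 0.29 × 0.39 = 0.027144
P(Servo loop lost) [OR] = 1 − (1−0.027144) × (1−0.10) × (1−0.26) × (1−0.16) = 0.455745
P(Robot arm uncommanded motion) [OR] = 1 − (1−0.886313) × (1−0.455745) = 0.938125
Rounded to 4 decimal places: P(Robot arm uncommanded motion) ≈ 0.9381.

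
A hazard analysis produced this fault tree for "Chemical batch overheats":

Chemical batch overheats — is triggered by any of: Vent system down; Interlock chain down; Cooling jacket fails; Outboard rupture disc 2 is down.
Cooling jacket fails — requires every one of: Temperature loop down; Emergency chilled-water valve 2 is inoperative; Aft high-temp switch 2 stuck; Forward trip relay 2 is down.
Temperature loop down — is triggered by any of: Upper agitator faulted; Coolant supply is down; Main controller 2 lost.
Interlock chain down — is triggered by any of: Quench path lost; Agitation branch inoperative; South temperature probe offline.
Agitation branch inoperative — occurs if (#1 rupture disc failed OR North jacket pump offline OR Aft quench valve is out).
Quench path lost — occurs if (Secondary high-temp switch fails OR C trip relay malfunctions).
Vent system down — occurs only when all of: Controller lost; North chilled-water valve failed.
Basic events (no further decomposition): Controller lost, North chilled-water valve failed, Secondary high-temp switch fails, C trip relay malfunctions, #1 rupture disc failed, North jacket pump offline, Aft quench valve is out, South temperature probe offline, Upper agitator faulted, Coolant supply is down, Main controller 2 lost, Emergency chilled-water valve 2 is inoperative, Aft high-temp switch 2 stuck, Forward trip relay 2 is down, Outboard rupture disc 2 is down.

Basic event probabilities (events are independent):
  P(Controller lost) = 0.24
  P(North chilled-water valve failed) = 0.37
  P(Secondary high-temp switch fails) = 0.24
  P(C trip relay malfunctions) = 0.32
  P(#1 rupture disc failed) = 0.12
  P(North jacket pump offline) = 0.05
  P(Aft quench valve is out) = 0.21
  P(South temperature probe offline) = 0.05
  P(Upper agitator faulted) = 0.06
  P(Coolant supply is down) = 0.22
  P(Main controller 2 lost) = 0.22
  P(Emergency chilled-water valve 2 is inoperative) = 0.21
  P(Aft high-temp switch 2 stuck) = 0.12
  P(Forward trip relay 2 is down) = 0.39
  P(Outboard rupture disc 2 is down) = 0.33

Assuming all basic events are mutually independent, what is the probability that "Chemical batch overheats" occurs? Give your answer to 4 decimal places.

0.8029

P(Vent system down) [AND] = 0.24 × 0.37 = 0.088800
P(Quench path lost) [OR] = 1 − (1−0.24) × (1−0.32) = 0.483200
P(Agitation branch inoperative) [OR] = 1 − (1−0.12) × (1−0.05) × (1−0.21) = 0.339560
P(Interlock chain down) [OR] = 1 − (1−0.483200) × (1−0.339560) × (1−0.05) = 0.675750
P(Temperature loop down) [OR] = 1 − (1−0.06) × (1−0.22) × (1−0.22) = 0.428104
P(Cooling jacket fails) [AND] = 0.428104 × 0.21 × 0.12 × 0.39 = 0.004207
P(Chemical batch overheats) [OR] = 1 − (1−0.088800) × (1−0.675750) × (1−0.004207) × (1−0.33) = 0.802877
Rounded to 4 decimal places: P(Chemical batch overheats) ≈ 0.8029.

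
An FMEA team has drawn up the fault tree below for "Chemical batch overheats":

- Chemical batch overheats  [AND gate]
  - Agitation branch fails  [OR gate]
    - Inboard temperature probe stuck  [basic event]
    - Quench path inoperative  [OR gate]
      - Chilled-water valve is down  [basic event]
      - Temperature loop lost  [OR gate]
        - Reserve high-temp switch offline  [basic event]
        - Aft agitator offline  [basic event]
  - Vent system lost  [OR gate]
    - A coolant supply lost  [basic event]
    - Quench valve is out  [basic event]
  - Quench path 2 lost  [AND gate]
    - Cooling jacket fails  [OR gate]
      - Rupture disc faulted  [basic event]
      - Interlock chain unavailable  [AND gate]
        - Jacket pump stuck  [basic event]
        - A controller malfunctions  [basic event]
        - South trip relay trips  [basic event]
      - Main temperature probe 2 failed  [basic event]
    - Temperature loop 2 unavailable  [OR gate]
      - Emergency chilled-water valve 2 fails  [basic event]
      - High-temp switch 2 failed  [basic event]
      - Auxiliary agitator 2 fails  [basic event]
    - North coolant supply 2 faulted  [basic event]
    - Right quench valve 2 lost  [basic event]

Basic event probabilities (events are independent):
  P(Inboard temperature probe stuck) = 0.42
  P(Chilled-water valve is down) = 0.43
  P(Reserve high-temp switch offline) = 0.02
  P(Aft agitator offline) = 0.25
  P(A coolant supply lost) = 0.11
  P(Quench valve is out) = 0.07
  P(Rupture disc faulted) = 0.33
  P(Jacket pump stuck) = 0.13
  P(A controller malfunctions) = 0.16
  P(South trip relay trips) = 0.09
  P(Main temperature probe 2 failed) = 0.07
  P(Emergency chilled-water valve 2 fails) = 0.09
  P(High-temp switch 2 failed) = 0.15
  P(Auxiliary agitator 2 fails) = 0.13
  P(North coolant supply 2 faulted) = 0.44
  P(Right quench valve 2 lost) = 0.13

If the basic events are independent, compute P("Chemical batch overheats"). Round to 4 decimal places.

0.0009

P(Temperature loop lost) [OR] = 1 − (1−0.02) × (1−0.25) = 0.265000
P(Quench path inoperative) [OR] = 1 − (1−0.43) × (1−0.265000) = 0.581050
P(Agitation branch fails) [OR] = 1 − (1−0.42) × (1−0.581050) = 0.757009
P(Vent system lost) [OR] = 1 − (1−0.11) × (1−0.07) = 0.172300
P(Interlock chain unavailable) [AND] = 0.13 × 0.16 × 0.09 = 0.001872
P(Cooling jacket fails) [OR] = 1 − (1−0.33) × (1−0.001872) × (1−0.07) = 0.378066
P(Temperature loop 2 unavailable) [OR] = 1 − (1−0.09) × (1−0.15) × (1−0.13) = 0.327055
P(Quench path 2 lost) [AND] = 0.378066 × 0.327055 × 0.44 × 0.13 = 0.007073
P(Chemical batch overheats) [AND] = 0.757009 × 0.172300 × 0.007073 = 0.000923
Rounded to 4 decimal places: P(Chemical batch overheats) ≈ 0.0009.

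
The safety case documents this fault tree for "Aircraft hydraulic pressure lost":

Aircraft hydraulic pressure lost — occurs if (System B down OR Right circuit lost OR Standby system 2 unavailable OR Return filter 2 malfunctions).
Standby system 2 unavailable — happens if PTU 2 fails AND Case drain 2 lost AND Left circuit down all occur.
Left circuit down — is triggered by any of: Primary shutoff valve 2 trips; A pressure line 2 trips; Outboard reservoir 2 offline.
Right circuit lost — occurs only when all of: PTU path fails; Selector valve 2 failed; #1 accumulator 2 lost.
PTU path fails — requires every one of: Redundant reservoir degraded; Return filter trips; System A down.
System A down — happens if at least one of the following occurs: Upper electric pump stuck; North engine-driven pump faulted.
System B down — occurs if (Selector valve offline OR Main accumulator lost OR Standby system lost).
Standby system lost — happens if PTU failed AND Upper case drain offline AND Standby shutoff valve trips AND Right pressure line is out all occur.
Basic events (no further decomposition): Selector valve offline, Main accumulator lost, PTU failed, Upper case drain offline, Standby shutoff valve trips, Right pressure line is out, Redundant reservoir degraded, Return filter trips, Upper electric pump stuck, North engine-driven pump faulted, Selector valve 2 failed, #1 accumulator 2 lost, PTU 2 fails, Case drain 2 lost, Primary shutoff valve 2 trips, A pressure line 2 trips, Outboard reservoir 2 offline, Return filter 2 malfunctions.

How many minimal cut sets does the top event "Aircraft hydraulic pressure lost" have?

9

Standby system lost [AND]: one cut set from each child combined → 1 × 1 × 1 × 1 = 1 cut set(s).
System B down [OR]: union of children's cut sets → 3 cut set(s).
System A down [OR]: union of children's cut sets → 2 cut set(s).
PTU path fails [AND]: one cut set from each child combined → 1 × 1 × 2 = 2 cut set(s).
Right circuit lost [AND]: one cut set from each child combined → 2 × 1 × 1 = 2 cut set(s).
Left circuit down [OR]: union of children's cut sets → 3 cut set(s).
Standby system 2 unavailable [AND]: one cut set from each child combined → 1 × 1 × 3 = 3 cut set(s).
Aircraft hydraulic pressure lost [OR]: union of children's cut sets → 9 cut set(s).
Minimal cut sets: {Selector valve offline}; {Main accumulator lost}; {PTU failed, Right pressure line is out, Standby shutoff valve trips, Upper case drain offline}; {#1 accumulator 2 lost, Redundant reservoir degraded, Return filter trips, Selector valve 2 failed, Upper electric pump stuck}; {#1 accumulator 2 lost, North engine-driven pump faulted, Redundant reservoir degraded, Return filter trips, Selector valve 2 failed}; {Case drain 2 lost, PTU 2 fails, Primary shutoff valve 2 trips}; {A pressure line 2 trips, Case drain 2 lost, PTU 2 fails}; {Case drain 2 lost, Outboard reservoir 2 offline, PTU 2 fails}; {Return filter 2 malfunctions}.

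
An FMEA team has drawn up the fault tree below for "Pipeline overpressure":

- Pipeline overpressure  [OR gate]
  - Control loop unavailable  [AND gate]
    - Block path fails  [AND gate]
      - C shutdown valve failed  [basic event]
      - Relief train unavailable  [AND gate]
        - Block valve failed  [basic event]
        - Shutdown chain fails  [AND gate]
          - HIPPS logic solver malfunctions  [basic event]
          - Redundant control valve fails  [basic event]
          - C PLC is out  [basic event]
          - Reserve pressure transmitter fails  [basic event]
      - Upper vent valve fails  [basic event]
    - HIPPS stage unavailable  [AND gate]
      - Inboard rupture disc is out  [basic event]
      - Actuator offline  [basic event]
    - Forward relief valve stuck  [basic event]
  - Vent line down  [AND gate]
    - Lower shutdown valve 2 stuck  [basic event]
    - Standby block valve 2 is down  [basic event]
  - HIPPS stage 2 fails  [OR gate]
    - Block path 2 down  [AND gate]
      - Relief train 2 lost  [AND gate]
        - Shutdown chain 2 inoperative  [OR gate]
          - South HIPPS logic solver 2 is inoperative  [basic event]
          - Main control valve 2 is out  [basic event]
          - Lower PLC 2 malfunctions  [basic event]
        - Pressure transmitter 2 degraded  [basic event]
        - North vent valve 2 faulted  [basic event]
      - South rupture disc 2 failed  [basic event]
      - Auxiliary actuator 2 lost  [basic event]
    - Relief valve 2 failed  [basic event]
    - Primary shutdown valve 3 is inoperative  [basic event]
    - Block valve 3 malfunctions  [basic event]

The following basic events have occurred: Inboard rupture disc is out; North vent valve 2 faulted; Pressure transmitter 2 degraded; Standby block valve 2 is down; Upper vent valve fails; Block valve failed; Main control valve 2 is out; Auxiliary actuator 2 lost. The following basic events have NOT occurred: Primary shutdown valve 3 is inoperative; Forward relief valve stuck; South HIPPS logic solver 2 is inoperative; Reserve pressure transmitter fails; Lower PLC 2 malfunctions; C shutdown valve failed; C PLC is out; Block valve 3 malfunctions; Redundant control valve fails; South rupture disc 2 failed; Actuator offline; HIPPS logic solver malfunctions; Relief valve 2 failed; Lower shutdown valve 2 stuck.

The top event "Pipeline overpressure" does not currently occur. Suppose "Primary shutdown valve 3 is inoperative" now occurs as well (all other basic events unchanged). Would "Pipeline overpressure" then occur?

Counterfactual: set "Primary shutdown valve 3 is inoperative" to occurred.
Shutdown chain fails [AND]: HIPPS logic solver malfunctions=not, Redundant control valve fails=not, C PLC is out=not, Reserve pressure transmitter fails=not → not all inputs occur → does not occur.
Relief train unavailable [AND]: Block valve failed=occurs, Shutdown chain fails=not → not all inputs occur → does not occur.
Block path fails [AND]: C shutdown valve failed=not, Relief train unavailable=not, Upper vent valve fails=occurs → not all inputs occur → does not occur.
HIPPS stage unavailable [AND]: Inboard rupture disc is out=occurs, Actuator offline=not → not all inputs occur → does not occur.
Control loop unavailable [AND]: Block path fails=not, HIPPS stage unavailable=not, Forward relief valve stuck=not → not all inputs occur → does not occur.
Vent line down [AND]: Lower shutdown valve 2 stuck=not, Standby block valve 2 is down=occurs → not all inputs occur → does not occur.
Shutdown chain 2 inoperative [OR]: South HIPPS logic solver 2 is inoperative=not, Main control valve 2 is out=occurs, Lower PLC 2 malfunctions=not → at least one input occurs → occurs.
Relief train 2 lost [AND]: Shutdown chain 2 inoperative=occurs, Pressure transmitter 2 degraded=occurs, North vent valve 2 faulted=occurs → all inputs occur → occurs.
Block path 2 down [AND]: Relief train 2 lost=occurs, South rupture disc 2 failed=not, Auxiliary actuator 2 lost=occurs → not all inputs occur → does not occur.
HIPPS stage 2 fails [OR]: Block path 2 down=not, Relief valve 2 failed=not, Primary shutdown valve 3 is inoperative=occurs, Block valve 3 malfunctions=not → at least one input occurs → occurs.
Pipeline overpressure [OR]: Control loop unavailable=not, Vent line down=not, HIPPS stage 2 fails=occurs → at least one input occurs → occurs.

Yes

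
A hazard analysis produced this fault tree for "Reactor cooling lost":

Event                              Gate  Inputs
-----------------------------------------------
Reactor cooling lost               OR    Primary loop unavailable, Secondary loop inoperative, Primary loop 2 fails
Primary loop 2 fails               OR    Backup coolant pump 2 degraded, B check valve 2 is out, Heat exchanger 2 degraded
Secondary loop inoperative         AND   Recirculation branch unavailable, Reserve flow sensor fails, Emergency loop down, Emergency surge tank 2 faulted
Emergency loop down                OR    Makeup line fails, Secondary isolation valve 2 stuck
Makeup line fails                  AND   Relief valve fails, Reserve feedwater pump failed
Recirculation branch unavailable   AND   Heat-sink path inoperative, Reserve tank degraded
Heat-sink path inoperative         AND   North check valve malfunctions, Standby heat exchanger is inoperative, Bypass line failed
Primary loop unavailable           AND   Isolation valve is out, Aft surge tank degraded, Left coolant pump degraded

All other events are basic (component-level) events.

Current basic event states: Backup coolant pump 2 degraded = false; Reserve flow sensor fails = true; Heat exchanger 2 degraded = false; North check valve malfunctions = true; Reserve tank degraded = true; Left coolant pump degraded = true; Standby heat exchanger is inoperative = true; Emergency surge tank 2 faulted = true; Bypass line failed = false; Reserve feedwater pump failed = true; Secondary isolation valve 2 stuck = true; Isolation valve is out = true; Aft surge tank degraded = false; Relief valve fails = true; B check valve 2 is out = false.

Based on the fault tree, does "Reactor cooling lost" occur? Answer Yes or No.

No

Primary loop unavailable [AND]: Isolation valve is out=occurs, Aft surge tank degraded=not, Left coolant pump degraded=occurs → not all inputs occur → does not occur.
Heat-sink path inoperative [AND]: North check valve malfunctions=occurs, Standby heat exchanger is inoperative=occurs, Bypass line failed=not → not all inputs occur → does not occur.
Recirculation branch unavailable [AND]: Heat-sink path inoperative=not, Reserve tank degraded=occurs → not all inputs occur → does not occur.
Makeup line fails [AND]: Relief valve fails=occurs, Reserve feedwater pump failed=occurs → all inputs occur → occurs.
Emergency loop down [OR]: Makeup line fails=occurs, Secondary isolation valve 2 stuck=occurs → at least one input occurs → occurs.
Secondary loop inoperative [AND]: Recirculation branch unavailable=not, Reserve flow sensor fails=occurs, Emergency loop down=occurs, Emergency surge tank 2 faulted=occurs → not all inputs occur → does not occur.
Primary loop 2 fails [OR]: Backup coolant pump 2 degraded=not, B check valve 2 is out=not, Heat exchanger 2 degraded=not → no input occurs → does not occur.
Reactor cooling lost [OR]: Primary loop unavailable=not, Secondary loop inoperative=not, Primary loop 2 fails=not → no input occurs → does not occur.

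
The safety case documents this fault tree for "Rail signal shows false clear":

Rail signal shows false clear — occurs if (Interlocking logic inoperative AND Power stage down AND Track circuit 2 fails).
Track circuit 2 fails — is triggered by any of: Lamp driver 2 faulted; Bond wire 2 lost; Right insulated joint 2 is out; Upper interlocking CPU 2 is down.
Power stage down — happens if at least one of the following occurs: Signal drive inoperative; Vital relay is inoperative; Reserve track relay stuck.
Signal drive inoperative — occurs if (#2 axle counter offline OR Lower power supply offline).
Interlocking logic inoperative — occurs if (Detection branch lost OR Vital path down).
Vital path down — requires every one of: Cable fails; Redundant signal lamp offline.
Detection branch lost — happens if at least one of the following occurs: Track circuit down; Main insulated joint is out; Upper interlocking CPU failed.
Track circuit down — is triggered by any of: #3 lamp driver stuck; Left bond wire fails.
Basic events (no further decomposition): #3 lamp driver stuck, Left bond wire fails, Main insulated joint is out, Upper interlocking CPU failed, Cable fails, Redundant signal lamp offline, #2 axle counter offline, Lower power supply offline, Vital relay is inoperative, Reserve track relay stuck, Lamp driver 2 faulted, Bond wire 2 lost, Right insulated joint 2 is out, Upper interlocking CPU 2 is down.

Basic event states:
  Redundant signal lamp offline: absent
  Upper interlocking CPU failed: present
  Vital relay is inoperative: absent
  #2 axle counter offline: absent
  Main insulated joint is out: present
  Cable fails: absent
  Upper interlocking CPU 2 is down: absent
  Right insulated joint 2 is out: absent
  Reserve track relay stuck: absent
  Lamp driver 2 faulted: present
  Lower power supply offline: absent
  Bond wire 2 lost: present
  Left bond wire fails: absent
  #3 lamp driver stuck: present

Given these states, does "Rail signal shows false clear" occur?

Track circuit down [OR]: #3 lamp driver stuck=occurs, Left bond wire fails=not → at least one input occurs → occurs.
Detection branch lost [OR]: Track circuit down=occurs, Main insulated joint is out=occurs, Upper interlocking CPU failed=occurs → at least one input occurs → occurs.
Vital path down [AND]: Cable fails=not, Redundant signal lamp offline=not → not all inputs occur → does not occur.
Interlocking logic inoperative [OR]: Detection branch lost=occurs, Vital path down=not → at least one input occurs → occurs.
Signal drive inoperative [OR]: #2 axle counter offline=not, Lower power supply offline=not → no input occurs → does not occur.
Power stage down [OR]: Signal drive inoperative=not, Vital relay is inoperative=not, Reserve track relay stuck=not → no input occurs → does not occur.
Track circuit 2 fails [OR]: Lamp driver 2 faulted=occurs, Bond wire 2 lost=occurs, Right insulated joint 2 is out=not, Upper interlocking CPU 2 is down=not → at least one input occurs → occurs.
Rail signal shows false clear [AND]: Interlocking logic inoperative=occurs, Power stage down=not, Track circuit 2 fails=occurs → not all inputs occur → does not occur.

No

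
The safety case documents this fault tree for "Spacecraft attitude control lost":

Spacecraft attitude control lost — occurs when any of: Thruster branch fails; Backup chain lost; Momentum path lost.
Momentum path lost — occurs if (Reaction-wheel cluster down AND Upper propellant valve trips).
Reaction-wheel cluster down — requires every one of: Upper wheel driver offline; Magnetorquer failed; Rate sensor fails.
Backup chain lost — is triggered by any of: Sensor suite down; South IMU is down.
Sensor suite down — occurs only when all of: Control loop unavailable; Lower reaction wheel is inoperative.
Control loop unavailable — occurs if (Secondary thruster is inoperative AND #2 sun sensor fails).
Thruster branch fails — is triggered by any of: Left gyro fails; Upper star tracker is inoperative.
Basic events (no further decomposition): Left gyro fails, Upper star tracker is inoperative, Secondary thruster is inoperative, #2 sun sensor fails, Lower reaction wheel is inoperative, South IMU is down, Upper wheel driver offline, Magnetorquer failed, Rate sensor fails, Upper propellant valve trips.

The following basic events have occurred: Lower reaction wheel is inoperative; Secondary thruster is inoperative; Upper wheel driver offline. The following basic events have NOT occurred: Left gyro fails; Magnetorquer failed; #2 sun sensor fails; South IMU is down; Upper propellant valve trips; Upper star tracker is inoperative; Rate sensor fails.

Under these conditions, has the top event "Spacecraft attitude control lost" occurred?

No

Thruster branch fails [OR]: Left gyro fails=not, Upper star tracker is inoperative=not → no input occurs → does not occur.
Control loop unavailable [AND]: Secondary thruster is inoperative=occurs, #2 sun sensor fails=not → not all inputs occur → does not occur.
Sensor suite down [AND]: Control loop unavailable=not, Lower reaction wheel is inoperative=occurs → not all inputs occur → does not occur.
Backup chain lost [OR]: Sensor suite down=not, South IMU is down=not → no input occurs → does not occur.
Reaction-wheel cluster down [AND]: Upper wheel driver offline=occurs, Magnetorquer failed=not, Rate sensor fails=not → not all inputs occur → does not occur.
Momentum path lost [AND]: Reaction-wheel cluster down=not, Upper propellant valve trips=not → not all inputs occur → does not occur.
Spacecraft attitude control lost [OR]: Thruster branch fails=not, Backup chain lost=not, Momentum path lost=not → no input occurs → does not occur.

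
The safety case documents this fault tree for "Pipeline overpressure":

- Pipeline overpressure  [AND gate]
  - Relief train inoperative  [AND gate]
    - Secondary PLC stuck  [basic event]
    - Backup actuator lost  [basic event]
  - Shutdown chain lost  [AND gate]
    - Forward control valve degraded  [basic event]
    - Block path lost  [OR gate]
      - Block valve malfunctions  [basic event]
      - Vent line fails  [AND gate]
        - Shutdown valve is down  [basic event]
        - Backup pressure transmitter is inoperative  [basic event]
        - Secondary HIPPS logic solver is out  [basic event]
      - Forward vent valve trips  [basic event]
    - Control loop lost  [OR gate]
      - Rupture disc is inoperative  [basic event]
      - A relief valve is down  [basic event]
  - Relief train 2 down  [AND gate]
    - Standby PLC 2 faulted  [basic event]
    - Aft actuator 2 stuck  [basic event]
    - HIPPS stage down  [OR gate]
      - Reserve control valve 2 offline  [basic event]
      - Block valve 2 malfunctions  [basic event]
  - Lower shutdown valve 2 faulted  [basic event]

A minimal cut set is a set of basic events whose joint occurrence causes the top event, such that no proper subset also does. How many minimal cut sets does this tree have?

Relief train inoperative [AND]: one cut set from each child combined → 1 × 1 = 1 cut set(s).
Vent line fails [AND]: one cut set from each child combined → 1 × 1 × 1 = 1 cut set(s).
Block path lost [OR]: union of children's cut sets → 3 cut set(s).
Control loop lost [OR]: union of children's cut sets → 2 cut set(s).
Shutdown chain lost [AND]: one cut set from each child combined → 1 × 3 × 2 = 6 cut set(s).
HIPPS stage down [OR]: union of children's cut sets → 2 cut set(s).
Relief train 2 down [AND]: one cut set from each child combined → 1 × 1 × 2 = 2 cut set(s).
Pipeline overpressure [AND]: one cut set from each child combined → 1 × 6 × 2 × 1 = 12 cut set(s).

12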